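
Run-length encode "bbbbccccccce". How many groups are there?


Input: bbbbccccccce
Scanning for consecutive runs:
  Group 1: 'b' x 4 (positions 0-3)
  Group 2: 'c' x 7 (positions 4-10)
  Group 3: 'e' x 1 (positions 11-11)
Total groups: 3

3


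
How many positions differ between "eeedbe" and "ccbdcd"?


Comparing "eeedbe" and "ccbdcd" position by position:
  Position 0: 'e' vs 'c' => DIFFER
  Position 1: 'e' vs 'c' => DIFFER
  Position 2: 'e' vs 'b' => DIFFER
  Position 3: 'd' vs 'd' => same
  Position 4: 'b' vs 'c' => DIFFER
  Position 5: 'e' vs 'd' => DIFFER
Positions that differ: 5

5


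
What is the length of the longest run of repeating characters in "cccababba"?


Input: "cccababba"
Scanning for longest run:
  Position 1 ('c'): continues run of 'c', length=2
  Position 2 ('c'): continues run of 'c', length=3
  Position 3 ('a'): new char, reset run to 1
  Position 4 ('b'): new char, reset run to 1
  Position 5 ('a'): new char, reset run to 1
  Position 6 ('b'): new char, reset run to 1
  Position 7 ('b'): continues run of 'b', length=2
  Position 8 ('a'): new char, reset run to 1
Longest run: 'c' with length 3

3


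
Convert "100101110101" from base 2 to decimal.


Input: "100101110101" in base 2
Positional expansion:
  Digit '1' (value 1) x 2^11 = 2048
  Digit '0' (value 0) x 2^10 = 0
  Digit '0' (value 0) x 2^9 = 0
  Digit '1' (value 1) x 2^8 = 256
  Digit '0' (value 0) x 2^7 = 0
  Digit '1' (value 1) x 2^6 = 64
  Digit '1' (value 1) x 2^5 = 32
  Digit '1' (value 1) x 2^4 = 16
  Digit '0' (value 0) x 2^3 = 0
  Digit '1' (value 1) x 2^2 = 4
  Digit '0' (value 0) x 2^1 = 0
  Digit '1' (value 1) x 2^0 = 1
Sum = 2421

2421


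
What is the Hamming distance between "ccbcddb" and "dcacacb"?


Comparing "ccbcddb" and "dcacacb" position by position:
  Position 0: 'c' vs 'd' => differ
  Position 1: 'c' vs 'c' => same
  Position 2: 'b' vs 'a' => differ
  Position 3: 'c' vs 'c' => same
  Position 4: 'd' vs 'a' => differ
  Position 5: 'd' vs 'c' => differ
  Position 6: 'b' vs 'b' => same
Total differences (Hamming distance): 4

4


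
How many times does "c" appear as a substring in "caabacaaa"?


Searching for "c" in "caabacaaa"
Scanning each position:
  Position 0: "c" => MATCH
  Position 1: "a" => no
  Position 2: "a" => no
  Position 3: "b" => no
  Position 4: "a" => no
  Position 5: "c" => MATCH
  Position 6: "a" => no
  Position 7: "a" => no
  Position 8: "a" => no
Total occurrences: 2

2


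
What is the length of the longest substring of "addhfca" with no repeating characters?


Input: "addhfca"
Sliding window (track last position of each char):
  Position 0 ('a'): window [0,0] length 1 -- new best
  Position 1 ('d'): window [0,1] length 2 -- new best
  Position 2 ('d'): repeat (last at 1), move window start to 2
  Position 2 ('d'): window [2,2] length 1
  Position 3 ('h'): window [2,3] length 2
  Position 4 ('f'): window [2,4] length 3 -- new best
  Position 5 ('c'): window [2,5] length 4 -- new best
  Position 6 ('a'): window [2,6] length 5 -- new best
Longest substring with no repeats: "dhfca" with length 5

5


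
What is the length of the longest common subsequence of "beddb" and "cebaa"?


LCS of "beddb" and "cebaa"
DP table:
           c    e    b    a    a
      0    0    0    0    0    0
  b   0    0    0    1    1    1
  e   0    0    1    1    1    1
  d   0    0    1    1    1    1
  d   0    0    1    1    1    1
  b   0    0    1    2    2    2
LCS length = dp[5][5] = 2

2


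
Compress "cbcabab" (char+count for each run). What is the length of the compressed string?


Input: cbcabab
Runs:
  'c' x 1 => "c1"
  'b' x 1 => "b1"
  'c' x 1 => "c1"
  'a' x 1 => "a1"
  'b' x 1 => "b1"
  'a' x 1 => "a1"
  'b' x 1 => "b1"
Compressed: "c1b1c1a1b1a1b1"
Compressed length: 14

14


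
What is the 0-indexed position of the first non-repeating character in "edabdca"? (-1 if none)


Input: edabdca
Character frequencies:
  'a': 2
  'b': 1
  'c': 1
  'd': 2
  'e': 1
Scanning left to right for freq == 1:
  Position 0 ('e'): unique! => answer = 0

0


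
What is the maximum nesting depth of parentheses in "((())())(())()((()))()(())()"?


Input: "((())())(())()((()))()(())()"
Tracking depth:
  Position 0 '(': depth becomes 1
  Position 1 '(': depth becomes 2
  Position 2 '(': depth becomes 3
  Position 3 ')': depth becomes 2
  Position 4 ')': depth becomes 1
  Position 5 '(': depth becomes 2
  Position 6 ')': depth becomes 1
  Position 7 ')': depth becomes 0
  Position 8 '(': depth becomes 1
  Position 9 '(': depth becomes 2
  Position 10 ')': depth becomes 1
  Position 11 ')': depth becomes 0
  Position 12 '(': depth becomes 1
  Position 13 ')': depth becomes 0
  Position 14 '(': depth becomes 1
  Position 15 '(': depth becomes 2
  Position 16 '(': depth becomes 3
  Position 17 ')': depth becomes 2
  Position 18 ')': depth becomes 1
  Position 19 ')': depth becomes 0
  Position 20 '(': depth becomes 1
  Position 21 ')': depth becomes 0
  Position 22 '(': depth becomes 1
  Position 23 '(': depth becomes 2
  Position 24 ')': depth becomes 1
  Position 25 ')': depth becomes 0
  Position 26 '(': depth becomes 1
  Position 27 ')': depth becomes 0
Maximum depth reached: 3

3


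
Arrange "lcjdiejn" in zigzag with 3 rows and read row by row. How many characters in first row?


Zigzag "lcjdiejn" into 3 rows:
Placing characters:
  'l' => row 0
  'c' => row 1
  'j' => row 2
  'd' => row 1
  'i' => row 0
  'e' => row 1
  'j' => row 2
  'n' => row 1
Rows:
  Row 0: "li"
  Row 1: "cden"
  Row 2: "jj"
First row length: 2

2


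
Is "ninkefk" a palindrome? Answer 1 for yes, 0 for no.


Input: ninkefk
Reversed: kfeknin
  Compare pos 0 ('n') with pos 6 ('k'): MISMATCH
  Compare pos 1 ('i') with pos 5 ('f'): MISMATCH
  Compare pos 2 ('n') with pos 4 ('e'): MISMATCH
Result: not a palindrome

0


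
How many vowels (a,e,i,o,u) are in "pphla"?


Input: pphla
Checking each character:
  'p' at position 0: consonant
  'p' at position 1: consonant
  'h' at position 2: consonant
  'l' at position 3: consonant
  'a' at position 4: vowel (running total: 1)
Total vowels: 1

1


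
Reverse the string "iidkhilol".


Input: iidkhilol
Reading characters right to left:
  Position 8: 'l'
  Position 7: 'o'
  Position 6: 'l'
  Position 5: 'i'
  Position 4: 'h'
  Position 3: 'k'
  Position 2: 'd'
  Position 1: 'i'
  Position 0: 'i'
Reversed: lolihkdii

lolihkdii


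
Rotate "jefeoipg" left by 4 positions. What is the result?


Input: "jefeoipg", rotate left by 4
First 4 characters: "jefe"
Remaining characters: "oipg"
Concatenate remaining + first: "oipg" + "jefe" = "oipgjefe"

oipgjefe


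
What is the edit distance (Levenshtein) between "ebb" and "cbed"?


Computing edit distance: "ebb" -> "cbed"
DP table:
           c    b    e    d
      0    1    2    3    4
  e   1    1    2    2    3
  b   2    2    1    2    3
  b   3    3    2    2    3
Edit distance = dp[3][4] = 3

3


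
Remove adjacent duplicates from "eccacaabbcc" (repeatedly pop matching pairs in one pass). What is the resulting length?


Input: eccacaabbcc
Stack-based adjacent duplicate removal:
  Read 'e': push. Stack: e
  Read 'c': push. Stack: ec
  Read 'c': matches stack top 'c' => pop. Stack: e
  Read 'a': push. Stack: ea
  Read 'c': push. Stack: eac
  Read 'a': push. Stack: eaca
  Read 'a': matches stack top 'a' => pop. Stack: eac
  Read 'b': push. Stack: eacb
  Read 'b': matches stack top 'b' => pop. Stack: eac
  Read 'c': matches stack top 'c' => pop. Stack: ea
  Read 'c': push. Stack: eac
Final stack: "eac" (length 3)

3


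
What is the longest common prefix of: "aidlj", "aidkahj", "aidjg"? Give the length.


Words: aidlj, aidkahj, aidjg
  Position 0: all 'a' => match
  Position 1: all 'i' => match
  Position 2: all 'd' => match
  Position 3: ('l', 'k', 'j') => mismatch, stop
LCP = "aid" (length 3)

3


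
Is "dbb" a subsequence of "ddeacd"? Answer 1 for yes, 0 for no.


Check if "dbb" is a subsequence of "ddeacd"
Greedy scan:
  Position 0 ('d'): matches sub[0] = 'd'
  Position 1 ('d'): no match needed
  Position 2 ('e'): no match needed
  Position 3 ('a'): no match needed
  Position 4 ('c'): no match needed
  Position 5 ('d'): no match needed
Only matched 1/3 characters => not a subsequence

0


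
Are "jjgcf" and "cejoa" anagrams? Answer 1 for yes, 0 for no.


Strings: "jjgcf", "cejoa"
Sorted first:  cfgjj
Sorted second: acejo
Differ at position 0: 'c' vs 'a' => not anagrams

0


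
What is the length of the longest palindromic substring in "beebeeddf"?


Input: "beebeeddf"
Checking substrings for palindromes:
  [1:6] "eebee" (len 5) => palindrome
  [0:4] "beeb" (len 4) => palindrome
  [2:5] "ebe" (len 3) => palindrome
  [1:3] "ee" (len 2) => palindrome
  [4:6] "ee" (len 2) => palindrome
  [6:8] "dd" (len 2) => palindrome
Longest palindromic substring: "eebee" with length 5

5


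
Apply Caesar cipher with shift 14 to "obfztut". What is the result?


Caesar cipher: shift "obfztut" by 14
  'o' (pos 14) + 14 = pos 2 = 'c'
  'b' (pos 1) + 14 = pos 15 = 'p'
  'f' (pos 5) + 14 = pos 19 = 't'
  'z' (pos 25) + 14 = pos 13 = 'n'
  't' (pos 19) + 14 = pos 7 = 'h'
  'u' (pos 20) + 14 = pos 8 = 'i'
  't' (pos 19) + 14 = pos 7 = 'h'
Result: cptnhih

cptnhih


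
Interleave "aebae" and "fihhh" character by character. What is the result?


Interleaving "aebae" and "fihhh":
  Position 0: 'a' from first, 'f' from second => "af"
  Position 1: 'e' from first, 'i' from second => "ei"
  Position 2: 'b' from first, 'h' from second => "bh"
  Position 3: 'a' from first, 'h' from second => "ah"
  Position 4: 'e' from first, 'h' from second => "eh"
Result: afeibhaheh

afeibhaheh


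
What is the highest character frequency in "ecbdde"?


Input: ecbdde
Character counts:
  'b': 1
  'c': 1
  'd': 2
  'e': 2
Maximum frequency: 2

2


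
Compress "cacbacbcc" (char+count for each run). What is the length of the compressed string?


Input: cacbacbcc
Runs:
  'c' x 1 => "c1"
  'a' x 1 => "a1"
  'c' x 1 => "c1"
  'b' x 1 => "b1"
  'a' x 1 => "a1"
  'c' x 1 => "c1"
  'b' x 1 => "b1"
  'c' x 2 => "c2"
Compressed: "c1a1c1b1a1c1b1c2"
Compressed length: 16

16


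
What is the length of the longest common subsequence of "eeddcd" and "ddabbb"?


LCS of "eeddcd" and "ddabbb"
DP table:
           d    d    a    b    b    b
      0    0    0    0    0    0    0
  e   0    0    0    0    0    0    0
  e   0    0    0    0    0    0    0
  d   0    1    1    1    1    1    1
  d   0    1    2    2    2    2    2
  c   0    1    2    2    2    2    2
  d   0    1    2    2    2    2    2
LCS length = dp[6][6] = 2

2


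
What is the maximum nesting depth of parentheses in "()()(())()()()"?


Input: "()()(())()()()"
Tracking depth:
  Position 0 '(': depth becomes 1
  Position 1 ')': depth becomes 0
  Position 2 '(': depth becomes 1
  Position 3 ')': depth becomes 0
  Position 4 '(': depth becomes 1
  Position 5 '(': depth becomes 2
  Position 6 ')': depth becomes 1
  Position 7 ')': depth becomes 0
  Position 8 '(': depth becomes 1
  Position 9 ')': depth becomes 0
  Position 10 '(': depth becomes 1
  Position 11 ')': depth becomes 0
  Position 12 '(': depth becomes 1
  Position 13 ')': depth becomes 0
Maximum depth reached: 2

2


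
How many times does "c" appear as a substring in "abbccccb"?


Searching for "c" in "abbccccb"
Scanning each position:
  Position 0: "a" => no
  Position 1: "b" => no
  Position 2: "b" => no
  Position 3: "c" => MATCH
  Position 4: "c" => MATCH
  Position 5: "c" => MATCH
  Position 6: "c" => MATCH
  Position 7: "b" => no
Total occurrences: 4

4


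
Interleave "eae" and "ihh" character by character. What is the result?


Interleaving "eae" and "ihh":
  Position 0: 'e' from first, 'i' from second => "ei"
  Position 1: 'a' from first, 'h' from second => "ah"
  Position 2: 'e' from first, 'h' from second => "eh"
Result: eiaheh

eiaheh


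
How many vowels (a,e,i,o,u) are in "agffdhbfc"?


Input: agffdhbfc
Checking each character:
  'a' at position 0: vowel (running total: 1)
  'g' at position 1: consonant
  'f' at position 2: consonant
  'f' at position 3: consonant
  'd' at position 4: consonant
  'h' at position 5: consonant
  'b' at position 6: consonant
  'f' at position 7: consonant
  'c' at position 8: consonant
Total vowels: 1

1


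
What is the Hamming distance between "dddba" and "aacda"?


Comparing "dddba" and "aacda" position by position:
  Position 0: 'd' vs 'a' => differ
  Position 1: 'd' vs 'a' => differ
  Position 2: 'd' vs 'c' => differ
  Position 3: 'b' vs 'd' => differ
  Position 4: 'a' vs 'a' => same
Total differences (Hamming distance): 4

4


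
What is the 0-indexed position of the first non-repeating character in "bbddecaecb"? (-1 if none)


Input: bbddecaecb
Character frequencies:
  'a': 1
  'b': 3
  'c': 2
  'd': 2
  'e': 2
Scanning left to right for freq == 1:
  Position 0 ('b'): freq=3, skip
  Position 1 ('b'): freq=3, skip
  Position 2 ('d'): freq=2, skip
  Position 3 ('d'): freq=2, skip
  Position 4 ('e'): freq=2, skip
  Position 5 ('c'): freq=2, skip
  Position 6 ('a'): unique! => answer = 6

6


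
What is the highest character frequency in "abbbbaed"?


Input: abbbbaed
Character counts:
  'a': 2
  'b': 4
  'd': 1
  'e': 1
Maximum frequency: 4

4


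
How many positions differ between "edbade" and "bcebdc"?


Comparing "edbade" and "bcebdc" position by position:
  Position 0: 'e' vs 'b' => DIFFER
  Position 1: 'd' vs 'c' => DIFFER
  Position 2: 'b' vs 'e' => DIFFER
  Position 3: 'a' vs 'b' => DIFFER
  Position 4: 'd' vs 'd' => same
  Position 5: 'e' vs 'c' => DIFFER
Positions that differ: 5

5


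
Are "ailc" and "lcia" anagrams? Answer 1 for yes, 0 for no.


Strings: "ailc", "lcia"
Sorted first:  acil
Sorted second: acil
Sorted forms match => anagrams

1


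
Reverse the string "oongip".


Input: oongip
Reading characters right to left:
  Position 5: 'p'
  Position 4: 'i'
  Position 3: 'g'
  Position 2: 'n'
  Position 1: 'o'
  Position 0: 'o'
Reversed: pignoo

pignoo


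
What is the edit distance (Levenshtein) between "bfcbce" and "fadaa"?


Computing edit distance: "bfcbce" -> "fadaa"
DP table:
           f    a    d    a    a
      0    1    2    3    4    5
  b   1    1    2    3    4    5
  f   2    1    2    3    4    5
  c   3    2    2    3    4    5
  b   4    3    3    3    4    5
  c   5    4    4    4    4    5
  e   6    5    5    5    5    5
Edit distance = dp[6][5] = 5

5


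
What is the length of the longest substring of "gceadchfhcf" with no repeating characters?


Input: "gceadchfhcf"
Sliding window (track last position of each char):
  Position 0 ('g'): window [0,0] length 1 -- new best
  Position 1 ('c'): window [0,1] length 2 -- new best
  Position 2 ('e'): window [0,2] length 3 -- new best
  Position 3 ('a'): window [0,3] length 4 -- new best
  Position 4 ('d'): window [0,4] length 5 -- new best
  Position 5 ('c'): repeat (last at 1), move window start to 2
  Position 5 ('c'): window [2,5] length 4
  Position 6 ('h'): window [2,6] length 5
  Position 7 ('f'): window [2,7] length 6 -- new best
  Position 8 ('h'): repeat (last at 6), move window start to 7
  Position 8 ('h'): window [7,8] length 2
  Position 9 ('c'): window [7,9] length 3
  Position 10 ('f'): repeat (last at 7), move window start to 8
  Position 10 ('f'): window [8,10] length 3
Longest substring with no repeats: "eadchf" with length 6

6


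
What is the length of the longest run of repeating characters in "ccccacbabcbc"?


Input: "ccccacbabcbc"
Scanning for longest run:
  Position 1 ('c'): continues run of 'c', length=2
  Position 2 ('c'): continues run of 'c', length=3
  Position 3 ('c'): continues run of 'c', length=4
  Position 4 ('a'): new char, reset run to 1
  Position 5 ('c'): new char, reset run to 1
  Position 6 ('b'): new char, reset run to 1
  Position 7 ('a'): new char, reset run to 1
  Position 8 ('b'): new char, reset run to 1
  Position 9 ('c'): new char, reset run to 1
  Position 10 ('b'): new char, reset run to 1
  Position 11 ('c'): new char, reset run to 1
Longest run: 'c' with length 4

4


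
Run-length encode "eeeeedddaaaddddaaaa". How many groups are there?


Input: eeeeedddaaaddddaaaa
Scanning for consecutive runs:
  Group 1: 'e' x 5 (positions 0-4)
  Group 2: 'd' x 3 (positions 5-7)
  Group 3: 'a' x 3 (positions 8-10)
  Group 4: 'd' x 4 (positions 11-14)
  Group 5: 'a' x 4 (positions 15-18)
Total groups: 5

5


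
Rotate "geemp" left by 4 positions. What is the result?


Input: "geemp", rotate left by 4
First 4 characters: "geem"
Remaining characters: "p"
Concatenate remaining + first: "p" + "geem" = "pgeem"

pgeem


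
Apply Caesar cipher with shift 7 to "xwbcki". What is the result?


Caesar cipher: shift "xwbcki" by 7
  'x' (pos 23) + 7 = pos 4 = 'e'
  'w' (pos 22) + 7 = pos 3 = 'd'
  'b' (pos 1) + 7 = pos 8 = 'i'
  'c' (pos 2) + 7 = pos 9 = 'j'
  'k' (pos 10) + 7 = pos 17 = 'r'
  'i' (pos 8) + 7 = pos 15 = 'p'
Result: edijrp

edijrp


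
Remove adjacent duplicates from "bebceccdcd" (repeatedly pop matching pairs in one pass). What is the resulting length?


Input: bebceccdcd
Stack-based adjacent duplicate removal:
  Read 'b': push. Stack: b
  Read 'e': push. Stack: be
  Read 'b': push. Stack: beb
  Read 'c': push. Stack: bebc
  Read 'e': push. Stack: bebce
  Read 'c': push. Stack: bebcec
  Read 'c': matches stack top 'c' => pop. Stack: bebce
  Read 'd': push. Stack: bebced
  Read 'c': push. Stack: bebcedc
  Read 'd': push. Stack: bebcedcd
Final stack: "bebcedcd" (length 8)

8


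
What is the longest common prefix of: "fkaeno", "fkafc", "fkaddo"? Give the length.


Words: fkaeno, fkafc, fkaddo
  Position 0: all 'f' => match
  Position 1: all 'k' => match
  Position 2: all 'a' => match
  Position 3: ('e', 'f', 'd') => mismatch, stop
LCP = "fka" (length 3)

3


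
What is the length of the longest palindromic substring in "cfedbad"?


Input: "cfedbad"
Checking substrings for palindromes:
  No multi-char palindromic substrings found
Longest palindromic substring: "c" with length 1

1


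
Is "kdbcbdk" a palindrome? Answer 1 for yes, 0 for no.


Input: kdbcbdk
Reversed: kdbcbdk
  Compare pos 0 ('k') with pos 6 ('k'): match
  Compare pos 1 ('d') with pos 5 ('d'): match
  Compare pos 2 ('b') with pos 4 ('b'): match
Result: palindrome

1


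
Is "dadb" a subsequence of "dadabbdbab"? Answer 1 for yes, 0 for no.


Check if "dadb" is a subsequence of "dadabbdbab"
Greedy scan:
  Position 0 ('d'): matches sub[0] = 'd'
  Position 1 ('a'): matches sub[1] = 'a'
  Position 2 ('d'): matches sub[2] = 'd'
  Position 3 ('a'): no match needed
  Position 4 ('b'): matches sub[3] = 'b'
  Position 5 ('b'): no match needed
  Position 6 ('d'): no match needed
  Position 7 ('b'): no match needed
  Position 8 ('a'): no match needed
  Position 9 ('b'): no match needed
All 4 characters matched => is a subsequence

1


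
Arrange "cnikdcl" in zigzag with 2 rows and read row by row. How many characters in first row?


Zigzag "cnikdcl" into 2 rows:
Placing characters:
  'c' => row 0
  'n' => row 1
  'i' => row 0
  'k' => row 1
  'd' => row 0
  'c' => row 1
  'l' => row 0
Rows:
  Row 0: "cidl"
  Row 1: "nkc"
First row length: 4

4


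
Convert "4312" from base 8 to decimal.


Input: "4312" in base 8
Positional expansion:
  Digit '4' (value 4) x 8^3 = 2048
  Digit '3' (value 3) x 8^2 = 192
  Digit '1' (value 1) x 8^1 = 8
  Digit '2' (value 2) x 8^0 = 2
Sum = 2250

2250


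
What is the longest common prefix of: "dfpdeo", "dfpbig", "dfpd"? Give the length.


Words: dfpdeo, dfpbig, dfpd
  Position 0: all 'd' => match
  Position 1: all 'f' => match
  Position 2: all 'p' => match
  Position 3: ('d', 'b', 'd') => mismatch, stop
LCP = "dfp" (length 3)

3


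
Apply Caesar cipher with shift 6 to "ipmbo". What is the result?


Caesar cipher: shift "ipmbo" by 6
  'i' (pos 8) + 6 = pos 14 = 'o'
  'p' (pos 15) + 6 = pos 21 = 'v'
  'm' (pos 12) + 6 = pos 18 = 's'
  'b' (pos 1) + 6 = pos 7 = 'h'
  'o' (pos 14) + 6 = pos 20 = 'u'
Result: ovshu

ovshu


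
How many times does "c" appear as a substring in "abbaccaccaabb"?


Searching for "c" in "abbaccaccaabb"
Scanning each position:
  Position 0: "a" => no
  Position 1: "b" => no
  Position 2: "b" => no
  Position 3: "a" => no
  Position 4: "c" => MATCH
  Position 5: "c" => MATCH
  Position 6: "a" => no
  Position 7: "c" => MATCH
  Position 8: "c" => MATCH
  Position 9: "a" => no
  Position 10: "a" => no
  Position 11: "b" => no
  Position 12: "b" => no
Total occurrences: 4

4


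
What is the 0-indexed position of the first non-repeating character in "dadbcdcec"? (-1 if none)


Input: dadbcdcec
Character frequencies:
  'a': 1
  'b': 1
  'c': 3
  'd': 3
  'e': 1
Scanning left to right for freq == 1:
  Position 0 ('d'): freq=3, skip
  Position 1 ('a'): unique! => answer = 1

1


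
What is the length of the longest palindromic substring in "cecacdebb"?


Input: "cecacdebb"
Checking substrings for palindromes:
  [0:3] "cec" (len 3) => palindrome
  [2:5] "cac" (len 3) => palindrome
  [7:9] "bb" (len 2) => palindrome
Longest palindromic substring: "cec" with length 3

3


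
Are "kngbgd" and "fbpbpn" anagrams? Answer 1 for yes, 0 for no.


Strings: "kngbgd", "fbpbpn"
Sorted first:  bdggkn
Sorted second: bbfnpp
Differ at position 1: 'd' vs 'b' => not anagrams

0


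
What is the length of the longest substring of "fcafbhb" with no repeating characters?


Input: "fcafbhb"
Sliding window (track last position of each char):
  Position 0 ('f'): window [0,0] length 1 -- new best
  Position 1 ('c'): window [0,1] length 2 -- new best
  Position 2 ('a'): window [0,2] length 3 -- new best
  Position 3 ('f'): repeat (last at 0), move window start to 1
  Position 3 ('f'): window [1,3] length 3
  Position 4 ('b'): window [1,4] length 4 -- new best
  Position 5 ('h'): window [1,5] length 5 -- new best
  Position 6 ('b'): repeat (last at 4), move window start to 5
  Position 6 ('b'): window [5,6] length 2
Longest substring with no repeats: "cafbh" with length 5

5


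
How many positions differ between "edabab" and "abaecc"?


Comparing "edabab" and "abaecc" position by position:
  Position 0: 'e' vs 'a' => DIFFER
  Position 1: 'd' vs 'b' => DIFFER
  Position 2: 'a' vs 'a' => same
  Position 3: 'b' vs 'e' => DIFFER
  Position 4: 'a' vs 'c' => DIFFER
  Position 5: 'b' vs 'c' => DIFFER
Positions that differ: 5

5


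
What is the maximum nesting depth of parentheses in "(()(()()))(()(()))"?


Input: "(()(()()))(()(()))"
Tracking depth:
  Position 0 '(': depth becomes 1
  Position 1 '(': depth becomes 2
  Position 2 ')': depth becomes 1
  Position 3 '(': depth becomes 2
  Position 4 '(': depth becomes 3
  Position 5 ')': depth becomes 2
  Position 6 '(': depth becomes 3
  Position 7 ')': depth becomes 2
  Position 8 ')': depth becomes 1
  Position 9 ')': depth becomes 0
  Position 10 '(': depth becomes 1
  Position 11 '(': depth becomes 2
  Position 12 ')': depth becomes 1
  Position 13 '(': depth becomes 2
  Position 14 '(': depth becomes 3
  Position 15 ')': depth becomes 2
  Position 16 ')': depth becomes 1
  Position 17 ')': depth becomes 0
Maximum depth reached: 3

3


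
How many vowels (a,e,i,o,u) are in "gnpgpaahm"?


Input: gnpgpaahm
Checking each character:
  'g' at position 0: consonant
  'n' at position 1: consonant
  'p' at position 2: consonant
  'g' at position 3: consonant
  'p' at position 4: consonant
  'a' at position 5: vowel (running total: 1)
  'a' at position 6: vowel (running total: 2)
  'h' at position 7: consonant
  'm' at position 8: consonant
Total vowels: 2

2


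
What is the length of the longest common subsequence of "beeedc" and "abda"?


LCS of "beeedc" and "abda"
DP table:
           a    b    d    a
      0    0    0    0    0
  b   0    0    1    1    1
  e   0    0    1    1    1
  e   0    0    1    1    1
  e   0    0    1    1    1
  d   0    0    1    2    2
  c   0    0    1    2    2
LCS length = dp[6][4] = 2

2


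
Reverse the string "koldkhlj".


Input: koldkhlj
Reading characters right to left:
  Position 7: 'j'
  Position 6: 'l'
  Position 5: 'h'
  Position 4: 'k'
  Position 3: 'd'
  Position 2: 'l'
  Position 1: 'o'
  Position 0: 'k'
Reversed: jlhkdlok

jlhkdlok


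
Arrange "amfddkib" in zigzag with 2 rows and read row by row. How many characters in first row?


Zigzag "amfddkib" into 2 rows:
Placing characters:
  'a' => row 0
  'm' => row 1
  'f' => row 0
  'd' => row 1
  'd' => row 0
  'k' => row 1
  'i' => row 0
  'b' => row 1
Rows:
  Row 0: "afdi"
  Row 1: "mdkb"
First row length: 4

4


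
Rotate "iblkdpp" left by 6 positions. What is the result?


Input: "iblkdpp", rotate left by 6
First 6 characters: "iblkdp"
Remaining characters: "p"
Concatenate remaining + first: "p" + "iblkdp" = "piblkdp"

piblkdp


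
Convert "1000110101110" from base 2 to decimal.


Input: "1000110101110" in base 2
Positional expansion:
  Digit '1' (value 1) x 2^12 = 4096
  Digit '0' (value 0) x 2^11 = 0
  Digit '0' (value 0) x 2^10 = 0
  Digit '0' (value 0) x 2^9 = 0
  Digit '1' (value 1) x 2^8 = 256
  Digit '1' (value 1) x 2^7 = 128
  Digit '0' (value 0) x 2^6 = 0
  Digit '1' (value 1) x 2^5 = 32
  Digit '0' (value 0) x 2^4 = 0
  Digit '1' (value 1) x 2^3 = 8
  Digit '1' (value 1) x 2^2 = 4
  Digit '1' (value 1) x 2^1 = 2
  Digit '0' (value 0) x 2^0 = 0
Sum = 4526

4526


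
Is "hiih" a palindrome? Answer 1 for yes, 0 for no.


Input: hiih
Reversed: hiih
  Compare pos 0 ('h') with pos 3 ('h'): match
  Compare pos 1 ('i') with pos 2 ('i'): match
Result: palindrome

1


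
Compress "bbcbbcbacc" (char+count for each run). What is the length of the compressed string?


Input: bbcbbcbacc
Runs:
  'b' x 2 => "b2"
  'c' x 1 => "c1"
  'b' x 2 => "b2"
  'c' x 1 => "c1"
  'b' x 1 => "b1"
  'a' x 1 => "a1"
  'c' x 2 => "c2"
Compressed: "b2c1b2c1b1a1c2"
Compressed length: 14

14


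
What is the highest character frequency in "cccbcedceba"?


Input: cccbcedceba
Character counts:
  'a': 1
  'b': 2
  'c': 5
  'd': 1
  'e': 2
Maximum frequency: 5

5


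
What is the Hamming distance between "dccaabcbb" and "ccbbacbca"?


Comparing "dccaabcbb" and "ccbbacbca" position by position:
  Position 0: 'd' vs 'c' => differ
  Position 1: 'c' vs 'c' => same
  Position 2: 'c' vs 'b' => differ
  Position 3: 'a' vs 'b' => differ
  Position 4: 'a' vs 'a' => same
  Position 5: 'b' vs 'c' => differ
  Position 6: 'c' vs 'b' => differ
  Position 7: 'b' vs 'c' => differ
  Position 8: 'b' vs 'a' => differ
Total differences (Hamming distance): 7

7


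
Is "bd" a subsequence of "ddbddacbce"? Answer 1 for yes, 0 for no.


Check if "bd" is a subsequence of "ddbddacbce"
Greedy scan:
  Position 0 ('d'): no match needed
  Position 1 ('d'): no match needed
  Position 2 ('b'): matches sub[0] = 'b'
  Position 3 ('d'): matches sub[1] = 'd'
  Position 4 ('d'): no match needed
  Position 5 ('a'): no match needed
  Position 6 ('c'): no match needed
  Position 7 ('b'): no match needed
  Position 8 ('c'): no match needed
  Position 9 ('e'): no match needed
All 2 characters matched => is a subsequence

1


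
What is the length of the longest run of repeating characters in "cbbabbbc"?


Input: "cbbabbbc"
Scanning for longest run:
  Position 1 ('b'): new char, reset run to 1
  Position 2 ('b'): continues run of 'b', length=2
  Position 3 ('a'): new char, reset run to 1
  Position 4 ('b'): new char, reset run to 1
  Position 5 ('b'): continues run of 'b', length=2
  Position 6 ('b'): continues run of 'b', length=3
  Position 7 ('c'): new char, reset run to 1
Longest run: 'b' with length 3

3


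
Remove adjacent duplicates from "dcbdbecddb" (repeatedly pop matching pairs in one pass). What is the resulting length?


Input: dcbdbecddb
Stack-based adjacent duplicate removal:
  Read 'd': push. Stack: d
  Read 'c': push. Stack: dc
  Read 'b': push. Stack: dcb
  Read 'd': push. Stack: dcbd
  Read 'b': push. Stack: dcbdb
  Read 'e': push. Stack: dcbdbe
  Read 'c': push. Stack: dcbdbec
  Read 'd': push. Stack: dcbdbecd
  Read 'd': matches stack top 'd' => pop. Stack: dcbdbec
  Read 'b': push. Stack: dcbdbecb
Final stack: "dcbdbecb" (length 8)

8


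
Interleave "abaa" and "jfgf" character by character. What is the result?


Interleaving "abaa" and "jfgf":
  Position 0: 'a' from first, 'j' from second => "aj"
  Position 1: 'b' from first, 'f' from second => "bf"
  Position 2: 'a' from first, 'g' from second => "ag"
  Position 3: 'a' from first, 'f' from second => "af"
Result: ajbfagaf

ajbfagaf


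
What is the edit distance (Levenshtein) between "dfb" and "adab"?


Computing edit distance: "dfb" -> "adab"
DP table:
           a    d    a    b
      0    1    2    3    4
  d   1    1    1    2    3
  f   2    2    2    2    3
  b   3    3    3    3    2
Edit distance = dp[3][4] = 2

2


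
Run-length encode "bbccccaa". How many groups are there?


Input: bbccccaa
Scanning for consecutive runs:
  Group 1: 'b' x 2 (positions 0-1)
  Group 2: 'c' x 4 (positions 2-5)
  Group 3: 'a' x 2 (positions 6-7)
Total groups: 3

3


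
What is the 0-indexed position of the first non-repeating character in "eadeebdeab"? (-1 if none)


Input: eadeebdeab
Character frequencies:
  'a': 2
  'b': 2
  'd': 2
  'e': 4
Scanning left to right for freq == 1:
  Position 0 ('e'): freq=4, skip
  Position 1 ('a'): freq=2, skip
  Position 2 ('d'): freq=2, skip
  Position 3 ('e'): freq=4, skip
  Position 4 ('e'): freq=4, skip
  Position 5 ('b'): freq=2, skip
  Position 6 ('d'): freq=2, skip
  Position 7 ('e'): freq=4, skip
  Position 8 ('a'): freq=2, skip
  Position 9 ('b'): freq=2, skip
  No unique character found => answer = -1

-1


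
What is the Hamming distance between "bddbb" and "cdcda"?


Comparing "bddbb" and "cdcda" position by position:
  Position 0: 'b' vs 'c' => differ
  Position 1: 'd' vs 'd' => same
  Position 2: 'd' vs 'c' => differ
  Position 3: 'b' vs 'd' => differ
  Position 4: 'b' vs 'a' => differ
Total differences (Hamming distance): 4

4


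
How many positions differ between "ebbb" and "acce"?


Comparing "ebbb" and "acce" position by position:
  Position 0: 'e' vs 'a' => DIFFER
  Position 1: 'b' vs 'c' => DIFFER
  Position 2: 'b' vs 'c' => DIFFER
  Position 3: 'b' vs 'e' => DIFFER
Positions that differ: 4

4


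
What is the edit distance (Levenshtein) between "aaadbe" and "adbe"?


Computing edit distance: "aaadbe" -> "adbe"
DP table:
           a    d    b    e
      0    1    2    3    4
  a   1    0    1    2    3
  a   2    1    1    2    3
  a   3    2    2    2    3
  d   4    3    2    3    3
  b   5    4    3    2    3
  e   6    5    4    3    2
Edit distance = dp[6][4] = 2

2


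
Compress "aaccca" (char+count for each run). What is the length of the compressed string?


Input: aaccca
Runs:
  'a' x 2 => "a2"
  'c' x 3 => "c3"
  'a' x 1 => "a1"
Compressed: "a2c3a1"
Compressed length: 6

6


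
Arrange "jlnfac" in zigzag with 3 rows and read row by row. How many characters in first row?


Zigzag "jlnfac" into 3 rows:
Placing characters:
  'j' => row 0
  'l' => row 1
  'n' => row 2
  'f' => row 1
  'a' => row 0
  'c' => row 1
Rows:
  Row 0: "ja"
  Row 1: "lfc"
  Row 2: "n"
First row length: 2

2


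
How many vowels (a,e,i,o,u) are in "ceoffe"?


Input: ceoffe
Checking each character:
  'c' at position 0: consonant
  'e' at position 1: vowel (running total: 1)
  'o' at position 2: vowel (running total: 2)
  'f' at position 3: consonant
  'f' at position 4: consonant
  'e' at position 5: vowel (running total: 3)
Total vowels: 3

3


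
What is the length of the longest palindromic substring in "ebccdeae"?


Input: "ebccdeae"
Checking substrings for palindromes:
  [5:8] "eae" (len 3) => palindrome
  [2:4] "cc" (len 2) => palindrome
Longest palindromic substring: "eae" with length 3

3


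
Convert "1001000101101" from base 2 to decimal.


Input: "1001000101101" in base 2
Positional expansion:
  Digit '1' (value 1) x 2^12 = 4096
  Digit '0' (value 0) x 2^11 = 0
  Digit '0' (value 0) x 2^10 = 0
  Digit '1' (value 1) x 2^9 = 512
  Digit '0' (value 0) x 2^8 = 0
  Digit '0' (value 0) x 2^7 = 0
  Digit '0' (value 0) x 2^6 = 0
  Digit '1' (value 1) x 2^5 = 32
  Digit '0' (value 0) x 2^4 = 0
  Digit '1' (value 1) x 2^3 = 8
  Digit '1' (value 1) x 2^2 = 4
  Digit '0' (value 0) x 2^1 = 0
  Digit '1' (value 1) x 2^0 = 1
Sum = 4653

4653


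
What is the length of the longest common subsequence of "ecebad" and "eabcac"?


LCS of "ecebad" and "eabcac"
DP table:
           e    a    b    c    a    c
      0    0    0    0    0    0    0
  e   0    1    1    1    1    1    1
  c   0    1    1    1    2    2    2
  e   0    1    1    1    2    2    2
  b   0    1    1    2    2    2    2
  a   0    1    2    2    2    3    3
  d   0    1    2    2    2    3    3
LCS length = dp[6][6] = 3

3


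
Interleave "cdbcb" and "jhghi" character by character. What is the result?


Interleaving "cdbcb" and "jhghi":
  Position 0: 'c' from first, 'j' from second => "cj"
  Position 1: 'd' from first, 'h' from second => "dh"
  Position 2: 'b' from first, 'g' from second => "bg"
  Position 3: 'c' from first, 'h' from second => "ch"
  Position 4: 'b' from first, 'i' from second => "bi"
Result: cjdhbgchbi

cjdhbgchbi


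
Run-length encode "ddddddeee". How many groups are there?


Input: ddddddeee
Scanning for consecutive runs:
  Group 1: 'd' x 6 (positions 0-5)
  Group 2: 'e' x 3 (positions 6-8)
Total groups: 2

2


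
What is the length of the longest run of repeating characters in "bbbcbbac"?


Input: "bbbcbbac"
Scanning for longest run:
  Position 1 ('b'): continues run of 'b', length=2
  Position 2 ('b'): continues run of 'b', length=3
  Position 3 ('c'): new char, reset run to 1
  Position 4 ('b'): new char, reset run to 1
  Position 5 ('b'): continues run of 'b', length=2
  Position 6 ('a'): new char, reset run to 1
  Position 7 ('c'): new char, reset run to 1
Longest run: 'b' with length 3

3


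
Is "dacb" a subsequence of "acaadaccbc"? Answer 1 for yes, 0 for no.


Check if "dacb" is a subsequence of "acaadaccbc"
Greedy scan:
  Position 0 ('a'): no match needed
  Position 1 ('c'): no match needed
  Position 2 ('a'): no match needed
  Position 3 ('a'): no match needed
  Position 4 ('d'): matches sub[0] = 'd'
  Position 5 ('a'): matches sub[1] = 'a'
  Position 6 ('c'): matches sub[2] = 'c'
  Position 7 ('c'): no match needed
  Position 8 ('b'): matches sub[3] = 'b'
  Position 9 ('c'): no match needed
All 4 characters matched => is a subsequence

1


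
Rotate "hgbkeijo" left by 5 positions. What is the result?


Input: "hgbkeijo", rotate left by 5
First 5 characters: "hgbke"
Remaining characters: "ijo"
Concatenate remaining + first: "ijo" + "hgbke" = "ijohgbke"

ijohgbke


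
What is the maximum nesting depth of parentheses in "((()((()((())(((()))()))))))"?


Input: "((()((()((())(((()))()))))))"
Tracking depth:
  Position 0 '(': depth becomes 1
  Position 1 '(': depth becomes 2
  Position 2 '(': depth becomes 3
  Position 3 ')': depth becomes 2
  Position 4 '(': depth becomes 3
  Position 5 '(': depth becomes 4
  Position 6 '(': depth becomes 5
  Position 7 ')': depth becomes 4
  Position 8 '(': depth becomes 5
  Position 9 '(': depth becomes 6
  Position 10 '(': depth becomes 7
  Position 11 ')': depth becomes 6
  Position 12 ')': depth becomes 5
  Position 13 '(': depth becomes 6
  Position 14 '(': depth becomes 7
  Position 15 '(': depth becomes 8
  Position 16 '(': depth becomes 9
  Position 17 ')': depth becomes 8
  Position 18 ')': depth becomes 7
  Position 19 ')': depth becomes 6
  Position 20 '(': depth becomes 7
  Position 21 ')': depth becomes 6
  Position 22 ')': depth becomes 5
  Position 23 ')': depth becomes 4
  Position 24 ')': depth becomes 3
  Position 25 ')': depth becomes 2
  Position 26 ')': depth becomes 1
  Position 27 ')': depth becomes 0
Maximum depth reached: 9

9


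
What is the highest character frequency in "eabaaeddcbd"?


Input: eabaaeddcbd
Character counts:
  'a': 3
  'b': 2
  'c': 1
  'd': 3
  'e': 2
Maximum frequency: 3

3


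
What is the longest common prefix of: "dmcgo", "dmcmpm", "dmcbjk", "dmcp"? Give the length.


Words: dmcgo, dmcmpm, dmcbjk, dmcp
  Position 0: all 'd' => match
  Position 1: all 'm' => match
  Position 2: all 'c' => match
  Position 3: ('g', 'm', 'b', 'p') => mismatch, stop
LCP = "dmc" (length 3)

3


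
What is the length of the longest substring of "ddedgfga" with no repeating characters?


Input: "ddedgfga"
Sliding window (track last position of each char):
  Position 0 ('d'): window [0,0] length 1 -- new best
  Position 1 ('d'): repeat (last at 0), move window start to 1
  Position 1 ('d'): window [1,1] length 1
  Position 2 ('e'): window [1,2] length 2 -- new best
  Position 3 ('d'): repeat (last at 1), move window start to 2
  Position 3 ('d'): window [2,3] length 2
  Position 4 ('g'): window [2,4] length 3 -- new best
  Position 5 ('f'): window [2,5] length 4 -- new best
  Position 6 ('g'): repeat (last at 4), move window start to 5
  Position 6 ('g'): window [5,6] length 2
  Position 7 ('a'): window [5,7] length 3
Longest substring with no repeats: "edgf" with length 4

4


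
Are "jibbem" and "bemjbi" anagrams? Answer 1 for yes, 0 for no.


Strings: "jibbem", "bemjbi"
Sorted first:  bbeijm
Sorted second: bbeijm
Sorted forms match => anagrams

1


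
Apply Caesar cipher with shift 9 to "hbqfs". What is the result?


Caesar cipher: shift "hbqfs" by 9
  'h' (pos 7) + 9 = pos 16 = 'q'
  'b' (pos 1) + 9 = pos 10 = 'k'
  'q' (pos 16) + 9 = pos 25 = 'z'
  'f' (pos 5) + 9 = pos 14 = 'o'
  's' (pos 18) + 9 = pos 1 = 'b'
Result: qkzob

qkzob


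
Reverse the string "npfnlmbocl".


Input: npfnlmbocl
Reading characters right to left:
  Position 9: 'l'
  Position 8: 'c'
  Position 7: 'o'
  Position 6: 'b'
  Position 5: 'm'
  Position 4: 'l'
  Position 3: 'n'
  Position 2: 'f'
  Position 1: 'p'
  Position 0: 'n'
Reversed: lcobmlnfpn

lcobmlnfpn


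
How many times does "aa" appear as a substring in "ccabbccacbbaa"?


Searching for "aa" in "ccabbccacbbaa"
Scanning each position:
  Position 0: "cc" => no
  Position 1: "ca" => no
  Position 2: "ab" => no
  Position 3: "bb" => no
  Position 4: "bc" => no
  Position 5: "cc" => no
  Position 6: "ca" => no
  Position 7: "ac" => no
  Position 8: "cb" => no
  Position 9: "bb" => no
  Position 10: "ba" => no
  Position 11: "aa" => MATCH
Total occurrences: 1

1


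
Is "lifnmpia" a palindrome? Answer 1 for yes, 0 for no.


Input: lifnmpia
Reversed: aipmnfil
  Compare pos 0 ('l') with pos 7 ('a'): MISMATCH
  Compare pos 1 ('i') with pos 6 ('i'): match
  Compare pos 2 ('f') with pos 5 ('p'): MISMATCH
  Compare pos 3 ('n') with pos 4 ('m'): MISMATCH
Result: not a palindrome

0


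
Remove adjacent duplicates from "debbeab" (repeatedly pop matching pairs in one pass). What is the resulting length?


Input: debbeab
Stack-based adjacent duplicate removal:
  Read 'd': push. Stack: d
  Read 'e': push. Stack: de
  Read 'b': push. Stack: deb
  Read 'b': matches stack top 'b' => pop. Stack: de
  Read 'e': matches stack top 'e' => pop. Stack: d
  Read 'a': push. Stack: da
  Read 'b': push. Stack: dab
Final stack: "dab" (length 3)

3


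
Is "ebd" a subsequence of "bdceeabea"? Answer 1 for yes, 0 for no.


Check if "ebd" is a subsequence of "bdceeabea"
Greedy scan:
  Position 0 ('b'): no match needed
  Position 1 ('d'): no match needed
  Position 2 ('c'): no match needed
  Position 3 ('e'): matches sub[0] = 'e'
  Position 4 ('e'): no match needed
  Position 5 ('a'): no match needed
  Position 6 ('b'): matches sub[1] = 'b'
  Position 7 ('e'): no match needed
  Position 8 ('a'): no match needed
Only matched 2/3 characters => not a subsequence

0


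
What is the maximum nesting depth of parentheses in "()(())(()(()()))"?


Input: "()(())(()(()()))"
Tracking depth:
  Position 0 '(': depth becomes 1
  Position 1 ')': depth becomes 0
  Position 2 '(': depth becomes 1
  Position 3 '(': depth becomes 2
  Position 4 ')': depth becomes 1
  Position 5 ')': depth becomes 0
  Position 6 '(': depth becomes 1
  Position 7 '(': depth becomes 2
  Position 8 ')': depth becomes 1
  Position 9 '(': depth becomes 2
  Position 10 '(': depth becomes 3
  Position 11 ')': depth becomes 2
  Position 12 '(': depth becomes 3
  Position 13 ')': depth becomes 2
  Position 14 ')': depth becomes 1
  Position 15 ')': depth becomes 0
Maximum depth reached: 3

3
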